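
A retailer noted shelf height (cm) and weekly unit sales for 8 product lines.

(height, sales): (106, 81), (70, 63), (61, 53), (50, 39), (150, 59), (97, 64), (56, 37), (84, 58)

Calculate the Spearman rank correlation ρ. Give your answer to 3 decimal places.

0.786

Rank height: 7, 4, 3, 1, 8, 6, 2, 5
Rank sales: 8, 6, 3, 2, 5, 7, 1, 4
d = rank(height) − rank(sales): -1, -2, 0, -1, 3, -1, 1, 1; Σd² = 18
ρ = 1 − 6Σd² / [n(n²−1)] = 1 − 6×18 / (8×63) = 1 − 108/504 ≈ 0.786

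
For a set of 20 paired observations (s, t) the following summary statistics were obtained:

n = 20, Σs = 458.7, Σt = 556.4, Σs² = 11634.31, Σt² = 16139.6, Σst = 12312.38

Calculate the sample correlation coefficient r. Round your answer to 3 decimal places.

-0.523

r = (nΣst − ΣsΣt) / √[(nΣs² − (Σs)²)(nΣt² − (Σt)²)]
Numerator: 20×12312.38 − 458.7×556.4 = -8973.08
Denominator: √[(232686.2 − 210405.69)(322792 − 309580.96)] = √[22280.51 × 13211.04] = 17156.5937
r = -8973.08 / 17156.5937 ≈ -0.523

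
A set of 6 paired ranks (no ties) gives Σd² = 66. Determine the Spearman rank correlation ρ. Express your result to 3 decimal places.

-0.886

ρ = 1 − 6Σd² / [n(n²−1)] = 1 − 6×66 / (6×35)
  = 1 − 396/210 = 1 − 1.8857 ≈ -0.886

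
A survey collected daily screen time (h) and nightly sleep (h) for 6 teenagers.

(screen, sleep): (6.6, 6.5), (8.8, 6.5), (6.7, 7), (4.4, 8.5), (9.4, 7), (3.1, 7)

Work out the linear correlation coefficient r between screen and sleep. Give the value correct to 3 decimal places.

-0.485

n = 6, Σx = 39, Σy = 42.5, Σx² = 283.22, Σy² = 303.75, Σxy = 271.9
nΣxy − ΣxΣy = 1631.4 − 1657.5 = -26.1
nΣx² − (Σx)² = 1699.32 − 1521 = 178.32; nΣy² − (Σy)² = 1822.5 − 1806.25 = 16.25
r = -26.1 / √(178.32 × 16.25) = -26.1 / 53.8303 ≈ -0.485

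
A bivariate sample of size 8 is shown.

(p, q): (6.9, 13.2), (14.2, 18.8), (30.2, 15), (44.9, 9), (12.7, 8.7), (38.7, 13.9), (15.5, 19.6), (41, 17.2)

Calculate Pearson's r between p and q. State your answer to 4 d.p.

n = 8, Σp = 204.1, Σq = 115.4, Σp² = 6757.53, Σq² = 1782.58, Σpq = 2872.56
nΣpq − ΣpΣq = 22980.48 − 23553.14 = -572.66
nΣp² − (Σp)² = 54060.24 − 41656.81 = 12403.43; nΣq² − (Σq)² = 14260.64 − 13317.16 = 943.48
r = -572.66 / √(12403.43 × 943.48) = -572.66 / 3420.8753 ≈ -0.1674

-0.1674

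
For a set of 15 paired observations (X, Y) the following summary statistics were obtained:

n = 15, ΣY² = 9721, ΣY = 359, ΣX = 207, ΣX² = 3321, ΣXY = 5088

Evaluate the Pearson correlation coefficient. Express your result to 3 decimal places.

r = (nΣXY − ΣXΣY) / √[(nΣX² − (ΣX)²)(nΣY² − (ΣY)²)]
Numerator: 15×5088 − 207×359 = 2007
Denominator: √[(49815 − 42849)(145815 − 128881)] = √[6966 × 16934] = 10861.0425
r = 2007 / 10861.0425 ≈ 0.185

0.185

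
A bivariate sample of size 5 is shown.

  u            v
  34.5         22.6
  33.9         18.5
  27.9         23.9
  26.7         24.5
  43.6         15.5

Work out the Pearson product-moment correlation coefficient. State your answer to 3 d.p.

-0.915

n = 5, Σu = 166.6, Σv = 105, Σu² = 5731.72, Σv² = 2264.72, Σuv = 3403.61
nΣuv − ΣuΣv = 17018.05 − 17493 = -474.95
nΣu² − (Σu)² = 28658.6 − 27755.56 = 903.04; nΣv² − (Σv)² = 11323.6 − 11025 = 298.6
r = -474.95 / √(903.04 × 298.6) = -474.95 / 519.2762 ≈ -0.915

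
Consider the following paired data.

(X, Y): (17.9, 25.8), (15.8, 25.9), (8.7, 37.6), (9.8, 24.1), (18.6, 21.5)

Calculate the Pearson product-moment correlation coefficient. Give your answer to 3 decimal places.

n = 5, ΣX = 70.8, ΣY = 134.9, ΣX² = 1087.74, ΣY² = 3793.27, ΣXY = 1834.24
nΣXY − ΣXΣY = 9171.2 − 9550.92 = -379.72
nΣX² − (ΣX)² = 5438.7 − 5012.64 = 426.06; nΣY² − (ΣY)² = 18966.35 − 18198.01 = 768.34
r = -379.72 / √(426.06 × 768.34) = -379.72 / 572.1529 ≈ -0.664

-0.664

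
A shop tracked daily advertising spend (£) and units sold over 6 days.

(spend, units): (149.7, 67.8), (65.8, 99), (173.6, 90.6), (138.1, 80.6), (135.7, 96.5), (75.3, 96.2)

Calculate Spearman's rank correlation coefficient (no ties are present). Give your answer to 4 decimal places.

-0.7714

Rank spend: 5, 1, 6, 4, 3, 2
Rank units: 1, 6, 3, 2, 5, 4
d = rank(spend) − rank(units): 4, -5, 3, 2, -2, -2; Σd² = 62
ρ = 1 − 6Σd² / [n(n²−1)] = 1 − 6×62 / (6×35) = 1 − 372/210 ≈ -0.7714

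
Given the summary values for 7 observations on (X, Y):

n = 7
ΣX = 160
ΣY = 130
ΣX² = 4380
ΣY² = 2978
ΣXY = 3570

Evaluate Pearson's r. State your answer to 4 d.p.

0.9377

r = (nΣXY − ΣXΣY) / √[(nΣX² − (ΣX)²)(nΣY² − (ΣY)²)]
Numerator: 7×3570 − 160×130 = 4190
Denominator: √[(30660 − 25600)(20846 − 16900)] = √[5060 × 3946] = 4468.4181
r = 4190 / 4468.4181 ≈ 0.9377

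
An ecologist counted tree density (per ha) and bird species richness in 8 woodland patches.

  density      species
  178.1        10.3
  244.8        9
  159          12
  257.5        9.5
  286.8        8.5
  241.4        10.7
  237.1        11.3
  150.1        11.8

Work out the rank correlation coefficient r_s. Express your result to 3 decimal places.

Rank density: 3, 6, 2, 7, 8, 5, 4, 1
Rank species: 4, 2, 8, 3, 1, 5, 6, 7
d = rank(density) − rank(species): -1, 4, -6, 4, 7, 0, -2, -6; Σd² = 158
ρ = 1 − 6Σd² / [n(n²−1)] = 1 − 6×158 / (8×63) = 1 − 948/504 ≈ -0.881

-0.881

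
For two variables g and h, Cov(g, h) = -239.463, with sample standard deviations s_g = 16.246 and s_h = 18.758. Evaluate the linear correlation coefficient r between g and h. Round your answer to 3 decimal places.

-0.786

r = Cov(g,h) / (s_g · s_h) = -239.463 / (16.246 × 18.758)
  = -239.463 / 304.7425 ≈ -0.786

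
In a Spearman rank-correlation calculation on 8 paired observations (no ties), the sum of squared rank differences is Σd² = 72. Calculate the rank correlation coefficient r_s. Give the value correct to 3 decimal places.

0.143

ρ = 1 − 6Σd² / [n(n²−1)] = 1 − 6×72 / (8×63)
  = 1 − 432/504 = 1 − 0.8571 ≈ 0.143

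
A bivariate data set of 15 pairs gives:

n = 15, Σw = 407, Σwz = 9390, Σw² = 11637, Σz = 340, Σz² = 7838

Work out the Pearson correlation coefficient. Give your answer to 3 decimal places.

0.590

r = (nΣwz − ΣwΣz) / √[(nΣw² − (Σw)²)(nΣz² − (Σz)²)]
Numerator: 15×9390 − 407×340 = 2470
Denominator: √[(174555 − 165649)(117570 − 115600)] = √[8906 × 1970] = 4188.6537
r = 2470 / 4188.6537 ≈ 0.590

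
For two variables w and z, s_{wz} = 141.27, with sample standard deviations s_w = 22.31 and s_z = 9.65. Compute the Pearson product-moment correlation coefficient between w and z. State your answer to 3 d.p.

0.656

r = Cov(w,z) / (s_w · s_z) = 141.27 / (22.31 × 9.65)
  = 141.27 / 215.2915 ≈ 0.656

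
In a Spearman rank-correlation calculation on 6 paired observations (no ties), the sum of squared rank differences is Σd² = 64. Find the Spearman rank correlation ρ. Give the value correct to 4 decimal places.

ρ = 1 − 6Σd² / [n(n²−1)] = 1 − 6×64 / (6×35)
  = 1 − 384/210 = 1 − 1.82857 ≈ -0.8286

-0.8286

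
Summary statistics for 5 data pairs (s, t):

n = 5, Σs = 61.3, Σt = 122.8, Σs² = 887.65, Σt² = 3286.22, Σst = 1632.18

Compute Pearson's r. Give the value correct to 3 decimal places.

0.660

r = (nΣst − ΣsΣt) / √[(nΣs² − (Σs)²)(nΣt² − (Σt)²)]
Numerator: 5×1632.18 − 61.3×122.8 = 633.26
Denominator: √[(4438.25 − 3757.69)(16431.1 − 15079.84)] = √[680.56 × 1351.26] = 958.9648
r = 633.26 / 958.9648 ≈ 0.660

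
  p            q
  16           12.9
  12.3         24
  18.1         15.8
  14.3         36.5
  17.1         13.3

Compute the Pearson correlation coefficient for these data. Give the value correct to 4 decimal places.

-0.6288

n = 5, Σp = 77.8, Σq = 102.5, Σp² = 1231.8, Σq² = 2501.19, Σpq = 1536.96
nΣpq − ΣpΣq = 7684.8 − 7974.5 = -289.7
nΣp² − (Σp)² = 6159 − 6052.84 = 106.16; nΣq² − (Σq)² = 12505.95 − 10506.25 = 1999.7
r = -289.7 / √(106.16 × 1999.7) = -289.7 / 460.7474 ≈ -0.6288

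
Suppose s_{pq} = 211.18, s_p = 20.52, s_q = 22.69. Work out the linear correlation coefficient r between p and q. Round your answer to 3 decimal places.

r = Cov(p,q) / (s_p · s_q) = 211.18 / (20.52 × 22.69)
  = 211.18 / 465.5988 ≈ 0.454

0.454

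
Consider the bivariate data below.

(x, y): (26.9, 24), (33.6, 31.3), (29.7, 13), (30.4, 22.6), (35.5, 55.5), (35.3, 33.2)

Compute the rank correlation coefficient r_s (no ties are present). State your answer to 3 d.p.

0.829

Rank x: 1, 4, 2, 3, 6, 5
Rank y: 3, 4, 1, 2, 6, 5
d = rank(x) − rank(y): -2, 0, 1, 1, 0, 0; Σd² = 6
ρ = 1 − 6Σd² / [n(n²−1)] = 1 − 6×6 / (6×35) = 1 − 36/210 ≈ 0.829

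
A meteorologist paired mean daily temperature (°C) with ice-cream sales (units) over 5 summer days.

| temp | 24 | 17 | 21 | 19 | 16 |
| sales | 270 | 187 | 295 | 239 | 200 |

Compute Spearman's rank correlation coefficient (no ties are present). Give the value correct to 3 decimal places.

Rank temp: 5, 2, 4, 3, 1
Rank sales: 4, 1, 5, 3, 2
d = rank(temp) − rank(sales): 1, 1, -1, 0, -1; Σd² = 4
ρ = 1 − 6Σd² / [n(n²−1)] = 1 − 6×4 / (5×24) = 1 − 24/120 ≈ 0.800

0.800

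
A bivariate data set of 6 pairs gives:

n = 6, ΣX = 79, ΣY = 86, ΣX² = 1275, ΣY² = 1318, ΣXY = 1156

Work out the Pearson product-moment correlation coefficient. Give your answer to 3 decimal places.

0.167

r = (nΣXY − ΣXΣY) / √[(nΣX² − (ΣX)²)(nΣY² − (ΣY)²)]
Numerator: 6×1156 − 79×86 = 142
Denominator: √[(7650 − 6241)(7908 − 7396)] = √[1409 × 512] = 849.3574
r = 142 / 849.3574 ≈ 0.167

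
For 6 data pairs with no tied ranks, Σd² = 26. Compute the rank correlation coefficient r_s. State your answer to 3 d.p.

0.257

ρ = 1 − 6Σd² / [n(n²−1)] = 1 − 6×26 / (6×35)
  = 1 − 156/210 = 1 − 0.7429 ≈ 0.257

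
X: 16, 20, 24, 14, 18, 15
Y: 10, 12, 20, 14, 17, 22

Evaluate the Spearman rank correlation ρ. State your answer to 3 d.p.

Rank X: 3, 5, 6, 1, 4, 2
Rank Y: 1, 2, 5, 3, 4, 6
d = rank(X) − rank(Y): 2, 3, 1, -2, 0, -4; Σd² = 34
ρ = 1 − 6Σd² / [n(n²−1)] = 1 − 6×34 / (6×35) = 1 − 204/210 ≈ 0.029

0.029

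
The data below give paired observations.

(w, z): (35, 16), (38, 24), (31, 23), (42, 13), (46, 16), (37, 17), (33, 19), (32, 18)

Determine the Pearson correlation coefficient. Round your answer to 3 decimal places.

n = 8, Σw = 294, Σz = 146, Σw² = 10992, Σz² = 2760, Σwz = 5299
nΣwz − ΣwΣz = 42392 − 42924 = -532
nΣw² − (Σw)² = 87936 − 86436 = 1500; nΣz² − (Σz)² = 22080 − 21316 = 764
r = -532 / √(1500 × 764) = -532 / 1070.5139 ≈ -0.497

-0.497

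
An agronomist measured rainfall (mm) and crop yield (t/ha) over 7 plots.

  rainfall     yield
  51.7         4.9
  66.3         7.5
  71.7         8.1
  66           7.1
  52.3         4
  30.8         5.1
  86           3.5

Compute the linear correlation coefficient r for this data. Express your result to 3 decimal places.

n = 7, Σx = 424.8, Σy = 40.2, Σx² = 27645.4, Σy² = 250.54, Σxy = 2467.23
nΣxy − ΣxΣy = 17270.61 − 17076.96 = 193.65
nΣx² − (Σx)² = 193517.8 − 180455.04 = 13062.76; nΣy² − (Σy)² = 1753.78 − 1616.04 = 137.74
r = 193.65 / √(13062.76 × 137.74) = 193.65 / 1341.3667 ≈ 0.144

0.144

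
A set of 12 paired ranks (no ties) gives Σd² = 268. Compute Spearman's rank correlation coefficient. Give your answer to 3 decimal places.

ρ = 1 − 6Σd² / [n(n²−1)] = 1 − 6×268 / (12×143)
  = 1 − 1608/1716 = 1 − 0.9371 ≈ 0.063

0.063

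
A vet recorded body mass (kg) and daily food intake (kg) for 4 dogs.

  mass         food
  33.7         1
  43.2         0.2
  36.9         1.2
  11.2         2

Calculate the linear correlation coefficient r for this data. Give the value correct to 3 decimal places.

-0.921

n = 4, Σx = 125, Σy = 4.4, Σx² = 4488.98, Σy² = 6.48, Σxy = 109.02
nΣxy − ΣxΣy = 436.08 − 550 = -113.92
nΣx² − (Σx)² = 17955.92 − 15625 = 2330.92; nΣy² − (Σy)² = 25.92 − 19.36 = 6.56
r = -113.92 / √(2330.92 × 6.56) = -113.92 / 123.6561 ≈ -0.921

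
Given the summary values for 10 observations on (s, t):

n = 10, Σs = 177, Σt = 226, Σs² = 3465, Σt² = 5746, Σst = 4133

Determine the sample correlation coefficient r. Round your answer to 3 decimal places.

r = (nΣst − ΣsΣt) / √[(nΣs² − (Σs)²)(nΣt² − (Σt)²)]
Numerator: 10×4133 − 177×226 = 1328
Denominator: √[(34650 − 31329)(57460 − 51076)] = √[3321 × 6384] = 4604.4830
r = 1328 / 4604.4830 ≈ 0.288

0.288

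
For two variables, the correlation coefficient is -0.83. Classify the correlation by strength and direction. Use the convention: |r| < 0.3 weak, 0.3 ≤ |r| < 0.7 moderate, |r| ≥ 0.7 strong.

strong negative

r = -0.83 < 0 so the relationship is negative.
|r| = 0.83, which falls in the strong range.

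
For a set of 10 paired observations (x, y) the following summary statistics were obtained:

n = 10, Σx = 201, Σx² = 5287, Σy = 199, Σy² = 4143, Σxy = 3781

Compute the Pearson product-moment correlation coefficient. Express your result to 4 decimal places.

-0.4584

r = (nΣxy − ΣxΣy) / √[(nΣx² − (Σx)²)(nΣy² − (Σy)²)]
Numerator: 10×3781 − 201×199 = -2189
Denominator: √[(52870 − 40401)(41430 − 39601)] = √[12469 × 1829] = 4775.5420
r = -2189 / 4775.5420 ≈ -0.4584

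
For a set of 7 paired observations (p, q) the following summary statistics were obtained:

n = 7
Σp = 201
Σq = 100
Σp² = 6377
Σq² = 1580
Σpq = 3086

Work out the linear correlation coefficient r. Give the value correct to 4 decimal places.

0.7087

r = (nΣpq − ΣpΣq) / √[(nΣp² − (Σp)²)(nΣq² − (Σq)²)]
Numerator: 7×3086 − 201×100 = 1502
Denominator: √[(44639 − 40401)(11060 − 10000)] = √[4238 × 1060] = 2119.4999
r = 1502 / 2119.4999 ≈ 0.7087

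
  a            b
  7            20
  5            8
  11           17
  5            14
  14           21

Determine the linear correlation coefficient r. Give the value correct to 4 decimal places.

n = 5, Σa = 42, Σb = 80, Σa² = 416, Σb² = 1390, Σab = 731
nΣab − ΣaΣb = 3655 − 3360 = 295
nΣa² − (Σa)² = 2080 − 1764 = 316; nΣb² − (Σb)² = 6950 − 6400 = 550
r = 295 / √(316 × 550) = 295 / 416.8933 ≈ 0.7076

0.7076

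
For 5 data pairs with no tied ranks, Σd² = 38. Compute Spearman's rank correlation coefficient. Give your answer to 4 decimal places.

ρ = 1 − 6Σd² / [n(n²−1)] = 1 − 6×38 / (5×24)
  = 1 − 228/120 = 1 − 1.90000 ≈ -0.9000

-0.9000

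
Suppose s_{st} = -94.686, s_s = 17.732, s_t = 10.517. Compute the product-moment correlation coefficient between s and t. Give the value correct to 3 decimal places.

-0.508

r = Cov(s,t) / (s_s · s_t) = -94.686 / (17.732 × 10.517)
  = -94.686 / 186.4874 ≈ -0.508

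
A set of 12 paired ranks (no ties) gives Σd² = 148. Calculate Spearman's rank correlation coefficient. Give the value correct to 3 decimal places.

0.483

ρ = 1 − 6Σd² / [n(n²−1)] = 1 − 6×148 / (12×143)
  = 1 − 888/1716 = 1 − 0.5175 ≈ 0.483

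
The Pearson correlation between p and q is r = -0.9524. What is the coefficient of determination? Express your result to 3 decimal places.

0.907

r² = (-0.9524)² = 0.907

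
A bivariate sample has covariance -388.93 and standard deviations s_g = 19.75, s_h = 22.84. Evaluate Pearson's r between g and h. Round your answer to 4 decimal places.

-0.8622

r = Cov(g,h) / (s_g · s_h) = -388.93 / (19.75 × 22.84)
  = -388.93 / 451.0900 ≈ -0.8622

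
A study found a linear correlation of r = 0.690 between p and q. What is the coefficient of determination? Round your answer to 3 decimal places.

r² = (0.690)² = 0.476

0.476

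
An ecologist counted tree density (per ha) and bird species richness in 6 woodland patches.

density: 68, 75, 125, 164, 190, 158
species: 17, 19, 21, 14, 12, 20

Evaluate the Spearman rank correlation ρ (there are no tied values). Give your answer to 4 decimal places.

-0.4857

Rank density: 1, 2, 3, 5, 6, 4
Rank species: 3, 4, 6, 2, 1, 5
d = rank(density) − rank(species): -2, -2, -3, 3, 5, -1; Σd² = 52
ρ = 1 − 6Σd² / [n(n²−1)] = 1 − 6×52 / (6×35) = 1 − 312/210 ≈ -0.4857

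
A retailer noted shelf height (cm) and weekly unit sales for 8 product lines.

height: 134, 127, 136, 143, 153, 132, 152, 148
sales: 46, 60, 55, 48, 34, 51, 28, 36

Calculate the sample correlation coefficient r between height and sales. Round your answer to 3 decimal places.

-0.920

n = 8, Σx = 1125, Σy = 358, Σx² = 158871, Σy² = 16882, Σxy = 49646
nΣxy − ΣxΣy = 397168 − 402750 = -5582
nΣx² − (Σx)² = 1270968 − 1265625 = 5343; nΣy² − (Σy)² = 135056 − 128164 = 6892
r = -5582 / √(5343 × 6892) = -5582 / 6068.2745 ≈ -0.920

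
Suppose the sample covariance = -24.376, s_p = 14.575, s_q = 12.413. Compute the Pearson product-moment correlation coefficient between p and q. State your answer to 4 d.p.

r = Cov(p,q) / (s_p · s_q) = -24.376 / (14.575 × 12.413)
  = -24.376 / 180.9195 ≈ -0.1347

-0.1347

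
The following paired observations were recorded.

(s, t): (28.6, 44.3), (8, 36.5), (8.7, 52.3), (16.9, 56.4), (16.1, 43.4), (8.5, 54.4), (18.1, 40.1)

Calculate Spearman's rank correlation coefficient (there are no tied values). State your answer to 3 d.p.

0.107

Rank s: 7, 1, 3, 5, 4, 2, 6
Rank t: 4, 1, 5, 7, 3, 6, 2
d = rank(s) − rank(t): 3, 0, -2, -2, 1, -4, 4; Σd² = 50
ρ = 1 − 6Σd² / [n(n²−1)] = 1 − 6×50 / (7×48) = 1 − 300/336 ≈ 0.107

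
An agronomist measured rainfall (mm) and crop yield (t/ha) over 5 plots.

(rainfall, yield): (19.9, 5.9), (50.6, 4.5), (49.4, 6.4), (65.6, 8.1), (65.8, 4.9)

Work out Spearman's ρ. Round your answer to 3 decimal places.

-0.100

Rank rainfall: 1, 3, 2, 4, 5
Rank yield: 3, 1, 4, 5, 2
d = rank(rainfall) − rank(yield): -2, 2, -2, -1, 3; Σd² = 22
ρ = 1 − 6Σd² / [n(n²−1)] = 1 − 6×22 / (5×24) = 1 − 132/120 ≈ -0.100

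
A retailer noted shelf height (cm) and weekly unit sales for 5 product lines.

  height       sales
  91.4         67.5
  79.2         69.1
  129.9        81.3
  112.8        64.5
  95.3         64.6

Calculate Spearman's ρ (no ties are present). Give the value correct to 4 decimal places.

Rank height: 2, 1, 5, 4, 3
Rank sales: 3, 4, 5, 1, 2
d = rank(height) − rank(sales): -1, -3, 0, 3, 1; Σd² = 20
ρ = 1 − 6Σd² / [n(n²−1)] = 1 − 6×20 / (5×24) = 1 − 120/120 ≈ 0.0000

0.0000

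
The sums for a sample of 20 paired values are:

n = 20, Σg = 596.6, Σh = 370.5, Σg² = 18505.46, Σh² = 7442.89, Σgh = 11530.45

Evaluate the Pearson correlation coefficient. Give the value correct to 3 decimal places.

r = (nΣgh − ΣgΣh) / √[(nΣg² − (Σg)²)(nΣh² − (Σh)²)]
Numerator: 20×11530.45 − 596.6×370.5 = 9568.7
Denominator: √[(370109.2 − 355931.56)(148857.8 − 137270.25)] = √[14177.64 × 11587.55] = 12817.3364
r = 9568.7 / 12817.3364 ≈ 0.747

0.747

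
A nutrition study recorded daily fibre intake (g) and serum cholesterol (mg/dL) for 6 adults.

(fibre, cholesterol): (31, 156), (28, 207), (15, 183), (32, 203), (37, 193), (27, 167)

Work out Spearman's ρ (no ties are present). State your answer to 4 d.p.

Rank fibre: 4, 3, 1, 5, 6, 2
Rank cholesterol: 1, 6, 3, 5, 4, 2
d = rank(fibre) − rank(cholesterol): 3, -3, -2, 0, 2, 0; Σd² = 26
ρ = 1 − 6Σd² / [n(n²−1)] = 1 − 6×26 / (6×35) = 1 − 156/210 ≈ 0.2571

0.2571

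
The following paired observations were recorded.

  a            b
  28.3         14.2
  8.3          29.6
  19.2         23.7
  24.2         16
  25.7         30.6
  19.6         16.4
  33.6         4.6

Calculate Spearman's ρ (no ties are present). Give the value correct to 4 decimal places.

-0.6429

Rank a: 6, 1, 2, 4, 5, 3, 7
Rank b: 2, 6, 5, 3, 7, 4, 1
d = rank(a) − rank(b): 4, -5, -3, 1, -2, -1, 6; Σd² = 92
ρ = 1 − 6Σd² / [n(n²−1)] = 1 − 6×92 / (7×48) = 1 − 552/336 ≈ -0.6429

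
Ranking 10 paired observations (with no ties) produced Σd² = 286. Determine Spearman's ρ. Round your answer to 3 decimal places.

ρ = 1 − 6Σd² / [n(n²−1)] = 1 − 6×286 / (10×99)
  = 1 − 1716/990 = 1 − 1.7333 ≈ -0.733

-0.733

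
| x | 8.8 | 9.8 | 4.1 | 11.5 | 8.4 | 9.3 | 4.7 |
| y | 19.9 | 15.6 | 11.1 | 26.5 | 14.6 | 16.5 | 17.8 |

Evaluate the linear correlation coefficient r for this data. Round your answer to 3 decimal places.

0.655

n = 7, Σx = 56.6, Σy = 122, Σx² = 501.68, Σy² = 2267.08, Σxy = 1038.01
nΣxy − ΣxΣy = 7266.07 − 6905.2 = 360.87
nΣx² − (Σx)² = 3511.76 − 3203.56 = 308.2; nΣy² − (Σy)² = 15869.56 − 14884 = 985.56
r = 360.87 / √(308.2 × 985.56) = 360.87 / 551.1348 ≈ 0.655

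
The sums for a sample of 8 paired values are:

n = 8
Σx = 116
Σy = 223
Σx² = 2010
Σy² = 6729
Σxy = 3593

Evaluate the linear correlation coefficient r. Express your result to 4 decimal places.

0.8765

r = (nΣxy − ΣxΣy) / √[(nΣx² − (Σx)²)(nΣy² − (Σy)²)]
Numerator: 8×3593 − 116×223 = 2876
Denominator: √[(16080 − 13456)(53832 − 49729)] = √[2624 × 4103] = 3281.1998
r = 2876 / 3281.1998 ≈ 0.8765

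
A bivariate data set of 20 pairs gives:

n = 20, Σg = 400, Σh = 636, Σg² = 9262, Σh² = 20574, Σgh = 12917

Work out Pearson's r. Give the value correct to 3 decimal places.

0.297

r = (nΣgh − ΣgΣh) / √[(nΣg² − (Σg)²)(nΣh² − (Σh)²)]
Numerator: 20×12917 − 400×636 = 3940
Denominator: √[(185240 − 160000)(411480 − 404496)] = √[25240 × 6984] = 13276.9033
r = 3940 / 13276.9033 ≈ 0.297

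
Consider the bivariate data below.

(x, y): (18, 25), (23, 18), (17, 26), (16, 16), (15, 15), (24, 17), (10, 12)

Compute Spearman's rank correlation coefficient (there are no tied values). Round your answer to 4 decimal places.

0.6429

Rank x: 5, 6, 4, 3, 2, 7, 1
Rank y: 6, 5, 7, 3, 2, 4, 1
d = rank(x) − rank(y): -1, 1, -3, 0, 0, 3, 0; Σd² = 20
ρ = 1 − 6Σd² / [n(n²−1)] = 1 − 6×20 / (7×48) = 1 − 120/336 ≈ 0.6429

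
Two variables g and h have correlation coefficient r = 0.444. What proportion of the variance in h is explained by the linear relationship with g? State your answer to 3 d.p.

r² = (0.444)² = 0.197

0.197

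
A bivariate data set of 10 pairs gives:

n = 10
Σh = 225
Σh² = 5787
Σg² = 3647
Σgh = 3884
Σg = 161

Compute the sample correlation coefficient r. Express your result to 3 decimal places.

0.299

r = (nΣgh − ΣgΣh) / √[(nΣg² − (Σg)²)(nΣh² − (Σh)²)]
Numerator: 10×3884 − 161×225 = 2615
Denominator: √[(36470 − 25921)(57870 − 50625)] = √[10549 × 7245] = 8742.2826
r = 2615 / 8742.2826 ≈ 0.299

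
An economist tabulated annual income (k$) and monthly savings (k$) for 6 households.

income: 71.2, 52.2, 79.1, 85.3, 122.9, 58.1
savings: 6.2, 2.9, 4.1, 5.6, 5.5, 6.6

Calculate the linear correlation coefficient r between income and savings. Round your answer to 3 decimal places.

n = 6, Σx = 468.8, Σy = 30.9, Σx² = 39807.2, Σy² = 168.83, Σxy = 2454.22
nΣxy − ΣxΣy = 14725.32 − 14485.92 = 239.4
nΣx² − (Σx)² = 238843.2 − 219773.44 = 19069.76; nΣy² − (Σy)² = 1012.98 − 954.81 = 58.17
r = 239.4 / √(19069.76 × 58.17) = 239.4 / 1053.2274 ≈ 0.227

0.227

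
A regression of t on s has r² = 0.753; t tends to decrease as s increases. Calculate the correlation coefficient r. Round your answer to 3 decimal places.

-0.868

|r| = √0.753 = 0.868
The association is negative, so r = −0.868.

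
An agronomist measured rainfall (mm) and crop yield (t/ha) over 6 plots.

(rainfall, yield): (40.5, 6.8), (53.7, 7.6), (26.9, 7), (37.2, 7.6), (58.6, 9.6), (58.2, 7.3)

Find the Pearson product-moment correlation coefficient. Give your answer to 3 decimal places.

0.574

n = 6, Σx = 275.1, Σy = 45.9, Σx² = 13452.59, Σy² = 356.21, Σxy = 2141.96
nΣxy − ΣxΣy = 12851.76 − 12627.09 = 224.67
nΣx² − (Σx)² = 80715.54 − 75680.01 = 5035.53; nΣy² − (Σy)² = 2137.26 − 2106.81 = 30.45
r = 224.67 / √(5035.53 × 30.45) = 224.67 / 391.5762 ≈ 0.574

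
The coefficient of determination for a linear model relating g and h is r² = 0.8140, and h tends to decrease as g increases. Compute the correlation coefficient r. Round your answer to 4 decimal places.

-0.9022

|r| = √0.8140 = 0.9022
The association is negative, so r = −0.9022.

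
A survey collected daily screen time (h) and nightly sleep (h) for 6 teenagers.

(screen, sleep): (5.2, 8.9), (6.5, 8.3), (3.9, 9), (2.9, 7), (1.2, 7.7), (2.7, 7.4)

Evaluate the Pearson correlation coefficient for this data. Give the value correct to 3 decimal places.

0.584

n = 6, Σx = 22.4, Σy = 48.3, Σx² = 101.64, Σy² = 392.15, Σxy = 184.85
nΣxy − ΣxΣy = 1109.1 − 1081.92 = 27.18
nΣx² − (Σx)² = 609.84 − 501.76 = 108.08; nΣy² − (Σy)² = 2352.9 − 2332.89 = 20.01
r = 27.18 / √(108.08 × 20.01) = 27.18 / 46.5046 ≈ 0.584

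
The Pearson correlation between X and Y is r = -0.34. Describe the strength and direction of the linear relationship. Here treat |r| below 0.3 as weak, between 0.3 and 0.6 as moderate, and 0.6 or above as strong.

r = -0.34 < 0 so the relationship is negative.
|r| = 0.34, which falls in the moderate range.

moderate negative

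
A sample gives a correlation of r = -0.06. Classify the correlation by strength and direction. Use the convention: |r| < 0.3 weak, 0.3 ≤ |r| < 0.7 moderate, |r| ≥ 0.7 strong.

r = -0.06 < 0 so the relationship is negative.
|r| = 0.06, which falls in the weak range.

weak negative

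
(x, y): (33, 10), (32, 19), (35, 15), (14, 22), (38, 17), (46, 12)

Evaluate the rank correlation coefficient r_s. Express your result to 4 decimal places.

Rank x: 3, 2, 4, 1, 5, 6
Rank y: 1, 5, 3, 6, 4, 2
d = rank(x) − rank(y): 2, -3, 1, -5, 1, 4; Σd² = 56
ρ = 1 − 6Σd² / [n(n²−1)] = 1 − 6×56 / (6×35) = 1 − 336/210 ≈ -0.6000

-0.6000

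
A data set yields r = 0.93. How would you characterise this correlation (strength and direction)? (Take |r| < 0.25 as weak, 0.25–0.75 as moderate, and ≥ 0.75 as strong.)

strong positive

r = 0.93 > 0 so the relationship is positive.
|r| = 0.93, which falls in the strong range.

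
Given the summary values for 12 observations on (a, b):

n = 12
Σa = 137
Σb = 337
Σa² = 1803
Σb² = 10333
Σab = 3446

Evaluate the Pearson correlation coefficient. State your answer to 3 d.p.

-0.881

r = (nΣab − ΣaΣb) / √[(nΣa² − (Σa)²)(nΣb² − (Σb)²)]
Numerator: 12×3446 − 137×337 = -4817
Denominator: √[(21636 − 18769)(123996 − 113569)] = √[2867 × 10427] = 5467.5597
r = -4817 / 5467.5597 ≈ -0.881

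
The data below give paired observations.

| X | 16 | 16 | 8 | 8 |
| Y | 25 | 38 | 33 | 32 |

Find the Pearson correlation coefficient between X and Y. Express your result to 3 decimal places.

n = 4, ΣX = 48, ΣY = 128, ΣX² = 640, ΣY² = 4182, ΣXY = 1528
nΣXY − ΣXΣY = 6112 − 6144 = -32
nΣX² − (ΣX)² = 2560 − 2304 = 256; nΣY² − (ΣY)² = 16728 − 16384 = 344
r = -32 / √(256 × 344) = -32 / 296.7558 ≈ -0.108

-0.108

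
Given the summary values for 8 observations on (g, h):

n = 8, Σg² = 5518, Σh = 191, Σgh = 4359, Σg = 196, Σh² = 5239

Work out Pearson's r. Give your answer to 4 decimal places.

r = (nΣgh − ΣgΣh) / √[(nΣg² − (Σg)²)(nΣh² − (Σh)²)]
Numerator: 8×4359 − 196×191 = -2564
Denominator: √[(44144 − 38416)(41912 − 36481)] = √[5728 × 5431] = 5577.5235
r = -2564 / 5577.5235 ≈ -0.4597

-0.4597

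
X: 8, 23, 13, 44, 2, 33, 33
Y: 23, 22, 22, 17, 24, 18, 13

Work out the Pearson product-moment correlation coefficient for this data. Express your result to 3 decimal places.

n = 7, ΣX = 156, ΣY = 139, ΣX² = 4880, ΣY² = 2855, ΣXY = 2795
nΣXY − ΣXΣY = 19565 − 21684 = -2119
nΣX² − (ΣX)² = 34160 − 24336 = 9824; nΣY² − (ΣY)² = 19985 − 19321 = 664
r = -2119 / √(9824 × 664) = -2119 / 2554.0431 ≈ -0.830

-0.830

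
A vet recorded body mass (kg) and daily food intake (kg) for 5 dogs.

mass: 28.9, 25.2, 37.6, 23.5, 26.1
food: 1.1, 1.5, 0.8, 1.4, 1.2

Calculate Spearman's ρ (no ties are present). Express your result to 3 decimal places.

Rank mass: 4, 2, 5, 1, 3
Rank food: 2, 5, 1, 4, 3
d = rank(mass) − rank(food): 2, -3, 4, -3, 0; Σd² = 38
ρ = 1 − 6Σd² / [n(n²−1)] = 1 − 6×38 / (5×24) = 1 − 228/120 ≈ -0.900

-0.900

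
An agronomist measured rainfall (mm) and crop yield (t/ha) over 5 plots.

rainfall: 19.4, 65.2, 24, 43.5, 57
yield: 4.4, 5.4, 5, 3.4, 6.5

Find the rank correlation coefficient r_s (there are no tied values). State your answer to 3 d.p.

0.600

Rank rainfall: 1, 5, 2, 3, 4
Rank yield: 2, 4, 3, 1, 5
d = rank(rainfall) − rank(yield): -1, 1, -1, 2, -1; Σd² = 8
ρ = 1 − 6Σd² / [n(n²−1)] = 1 − 6×8 / (5×24) = 1 − 48/120 ≈ 0.600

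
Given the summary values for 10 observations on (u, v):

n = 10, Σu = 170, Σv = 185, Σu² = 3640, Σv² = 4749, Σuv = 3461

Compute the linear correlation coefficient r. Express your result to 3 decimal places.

0.317

r = (nΣuv − ΣuΣv) / √[(nΣu² − (Σu)²)(nΣv² − (Σv)²)]
Numerator: 10×3461 − 170×185 = 3160
Denominator: √[(36400 − 28900)(47490 − 34225)] = √[7500 × 13265] = 9974.3421
r = 3160 / 9974.3421 ≈ 0.317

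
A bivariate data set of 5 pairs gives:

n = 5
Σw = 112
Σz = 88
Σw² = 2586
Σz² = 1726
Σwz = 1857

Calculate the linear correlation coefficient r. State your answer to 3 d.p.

r = (nΣwz − ΣwΣz) / √[(nΣw² − (Σw)²)(nΣz² − (Σz)²)]
Numerator: 5×1857 − 112×88 = -571
Denominator: √[(12930 − 12544)(8630 − 7744)] = √[386 × 886] = 584.8042
r = -571 / 584.8042 ≈ -0.976

-0.976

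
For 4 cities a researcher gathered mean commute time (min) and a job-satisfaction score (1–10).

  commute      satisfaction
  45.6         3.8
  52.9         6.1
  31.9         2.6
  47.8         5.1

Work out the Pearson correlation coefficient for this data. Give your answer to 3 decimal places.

n = 4, Σx = 178.2, Σy = 17.6, Σx² = 8180.22, Σy² = 84.42, Σxy = 822.69
nΣxy − ΣxΣy = 3290.76 − 3136.32 = 154.44
nΣx² − (Σx)² = 32720.88 − 31755.24 = 965.64; nΣy² − (Σy)² = 337.68 − 309.76 = 27.92
r = 154.44 / √(965.64 × 27.92) = 154.44 / 164.1970 ≈ 0.941

0.941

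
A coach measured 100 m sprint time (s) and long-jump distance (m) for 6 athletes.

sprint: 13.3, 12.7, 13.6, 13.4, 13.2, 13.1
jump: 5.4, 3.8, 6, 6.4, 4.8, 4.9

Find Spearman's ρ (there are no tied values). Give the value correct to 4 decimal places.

0.8857

Rank sprint: 4, 1, 6, 5, 3, 2
Rank jump: 4, 1, 5, 6, 2, 3
d = rank(sprint) − rank(jump): 0, 0, 1, -1, 1, -1; Σd² = 4
ρ = 1 − 6Σd² / [n(n²−1)] = 1 − 6×4 / (6×35) = 1 − 24/210 ≈ 0.8857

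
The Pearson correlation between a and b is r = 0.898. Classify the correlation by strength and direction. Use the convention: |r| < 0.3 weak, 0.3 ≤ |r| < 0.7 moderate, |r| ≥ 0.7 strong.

strong positive

r = 0.898 > 0 so the relationship is positive.
|r| = 0.898, which falls in the strong range.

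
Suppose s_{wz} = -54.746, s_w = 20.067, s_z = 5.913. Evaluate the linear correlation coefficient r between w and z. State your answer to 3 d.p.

r = Cov(w,z) / (s_w · s_z) = -54.746 / (20.067 × 5.913)
  = -54.746 / 118.6562 ≈ -0.461

-0.461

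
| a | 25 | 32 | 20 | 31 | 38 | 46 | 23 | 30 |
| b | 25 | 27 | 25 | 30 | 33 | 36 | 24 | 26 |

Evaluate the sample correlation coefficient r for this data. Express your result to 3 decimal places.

n = 8, Σa = 245, Σb = 226, Σa² = 7999, Σb² = 6516, Σab = 7161
nΣab − ΣaΣb = 57288 − 55370 = 1918
nΣa² − (Σa)² = 63992 − 60025 = 3967; nΣb² − (Σb)² = 52128 − 51076 = 1052
r = 1918 / √(3967 × 1052) = 1918 / 2042.8617 ≈ 0.939

0.939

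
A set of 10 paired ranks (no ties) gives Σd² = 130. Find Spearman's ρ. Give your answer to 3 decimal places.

ρ = 1 − 6Σd² / [n(n²−1)] = 1 − 6×130 / (10×99)
  = 1 − 780/990 = 1 − 0.7879 ≈ 0.212

0.212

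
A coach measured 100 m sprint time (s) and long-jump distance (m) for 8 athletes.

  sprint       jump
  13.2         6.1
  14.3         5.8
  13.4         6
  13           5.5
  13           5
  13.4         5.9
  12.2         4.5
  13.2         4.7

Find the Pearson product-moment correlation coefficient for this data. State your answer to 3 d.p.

n = 8, Σx = 105.7, Σy = 43.5, Σx² = 1398.93, Σy² = 239.25, Σxy = 576.36
nΣxy − ΣxΣy = 4610.88 − 4597.95 = 12.93
nΣx² − (Σx)² = 11191.44 − 11172.49 = 18.95; nΣy² − (Σy)² = 1914 − 1892.25 = 21.75
r = 12.93 / √(18.95 × 21.75) = 12.93 / 20.3018 ≈ 0.637

0.637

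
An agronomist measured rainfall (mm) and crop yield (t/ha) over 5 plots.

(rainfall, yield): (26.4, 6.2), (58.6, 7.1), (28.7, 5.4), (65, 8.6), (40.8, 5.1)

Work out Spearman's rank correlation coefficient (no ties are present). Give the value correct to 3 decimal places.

Rank rainfall: 1, 4, 2, 5, 3
Rank yield: 3, 4, 2, 5, 1
d = rank(rainfall) − rank(yield): -2, 0, 0, 0, 2; Σd² = 8
ρ = 1 − 6Σd² / [n(n²−1)] = 1 − 6×8 / (5×24) = 1 − 48/120 ≈ 0.600

0.600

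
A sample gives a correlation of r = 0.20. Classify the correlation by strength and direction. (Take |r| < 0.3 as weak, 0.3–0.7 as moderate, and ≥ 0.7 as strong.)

r = 0.20 > 0 so the relationship is positive.
|r| = 0.20, which falls in the weak range.

weak positive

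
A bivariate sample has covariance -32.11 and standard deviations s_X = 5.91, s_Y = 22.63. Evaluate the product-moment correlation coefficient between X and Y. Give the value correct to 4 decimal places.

r = Cov(X,Y) / (s_X · s_Y) = -32.11 / (5.91 × 22.63)
  = -32.11 / 133.7433 ≈ -0.2401

-0.2401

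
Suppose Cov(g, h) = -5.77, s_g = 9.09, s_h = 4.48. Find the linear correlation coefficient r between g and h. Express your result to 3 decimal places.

-0.142

r = Cov(g,h) / (s_g · s_h) = -5.77 / (9.09 × 4.48)
  = -5.77 / 40.7232 ≈ -0.142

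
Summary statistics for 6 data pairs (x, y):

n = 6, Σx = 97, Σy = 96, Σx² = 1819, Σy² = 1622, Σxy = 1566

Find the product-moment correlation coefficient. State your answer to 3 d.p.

r = (nΣxy − ΣxΣy) / √[(nΣx² − (Σx)²)(nΣy² − (Σy)²)]
Numerator: 6×1566 − 97×96 = 84
Denominator: √[(10914 − 9409)(9732 − 9216)] = √[1505 × 516] = 881.2378
r = 84 / 881.2378 ≈ 0.095

0.095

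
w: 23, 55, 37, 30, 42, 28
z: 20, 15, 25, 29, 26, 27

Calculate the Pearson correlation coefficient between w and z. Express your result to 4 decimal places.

n = 6, Σw = 215, Σz = 142, Σw² = 8371, Σz² = 3496, Σwz = 4928
nΣwz − ΣwΣz = 29568 − 30530 = -962
nΣw² − (Σw)² = 50226 − 46225 = 4001; nΣz² − (Σz)² = 20976 − 20164 = 812
r = -962 / √(4001 × 812) = -962 / 1802.4461 ≈ -0.5337

-0.5337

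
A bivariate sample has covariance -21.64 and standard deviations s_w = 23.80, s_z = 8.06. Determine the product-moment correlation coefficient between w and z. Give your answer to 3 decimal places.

-0.113

r = Cov(w,z) / (s_w · s_z) = -21.64 / (23.80 × 8.06)
  = -21.64 / 191.8280 ≈ -0.113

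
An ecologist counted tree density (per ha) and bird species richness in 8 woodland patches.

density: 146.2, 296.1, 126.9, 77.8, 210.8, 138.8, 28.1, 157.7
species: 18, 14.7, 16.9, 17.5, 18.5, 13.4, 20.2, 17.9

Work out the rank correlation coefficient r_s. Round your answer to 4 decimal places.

Rank density: 5, 8, 3, 2, 7, 4, 1, 6
Rank species: 6, 2, 3, 4, 7, 1, 8, 5
d = rank(density) − rank(species): -1, 6, 0, -2, 0, 3, -7, 1; Σd² = 100
ρ = 1 − 6Σd² / [n(n²−1)] = 1 − 6×100 / (8×63) = 1 − 600/504 ≈ -0.1905

-0.1905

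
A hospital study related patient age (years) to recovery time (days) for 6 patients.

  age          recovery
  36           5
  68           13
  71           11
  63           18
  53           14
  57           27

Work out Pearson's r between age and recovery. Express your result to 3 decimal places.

n = 6, Σx = 348, Σy = 88, Σx² = 20988, Σy² = 1564, Σxy = 5260
nΣxy − ΣxΣy = 31560 − 30624 = 936
nΣx² − (Σx)² = 125928 − 121104 = 4824; nΣy² − (Σy)² = 9384 − 7744 = 1640
r = 936 / √(4824 × 1640) = 936 / 2812.7140 ≈ 0.333

0.333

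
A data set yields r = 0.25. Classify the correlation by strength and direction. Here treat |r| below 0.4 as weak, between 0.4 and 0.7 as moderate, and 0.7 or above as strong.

r = 0.25 > 0 so the relationship is positive.
|r| = 0.25, which falls in the weak range.

weak positive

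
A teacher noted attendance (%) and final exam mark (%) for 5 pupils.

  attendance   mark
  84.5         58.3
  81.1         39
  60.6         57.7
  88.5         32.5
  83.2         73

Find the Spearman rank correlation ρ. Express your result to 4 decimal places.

Rank attendance: 4, 2, 1, 5, 3
Rank mark: 4, 2, 3, 1, 5
d = rank(attendance) − rank(mark): 0, 0, -2, 4, -2; Σd² = 24
ρ = 1 − 6Σd² / [n(n²−1)] = 1 − 6×24 / (5×24) = 1 − 144/120 ≈ -0.2000

-0.2000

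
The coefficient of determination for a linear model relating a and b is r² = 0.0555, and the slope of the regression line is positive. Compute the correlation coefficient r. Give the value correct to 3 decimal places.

0.236

|r| = √0.0555 = 0.236
The association is positive, so r = 0.236.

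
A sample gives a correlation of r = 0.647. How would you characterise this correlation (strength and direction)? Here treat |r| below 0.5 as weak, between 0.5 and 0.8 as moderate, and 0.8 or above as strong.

moderate positive

r = 0.647 > 0 so the relationship is positive.
|r| = 0.647, which falls in the moderate range.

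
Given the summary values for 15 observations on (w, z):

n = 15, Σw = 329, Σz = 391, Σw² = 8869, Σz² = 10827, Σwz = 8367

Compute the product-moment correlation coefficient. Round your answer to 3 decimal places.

-0.204

r = (nΣwz − ΣwΣz) / √[(nΣw² − (Σw)²)(nΣz² − (Σz)²)]
Numerator: 15×8367 − 329×391 = -3134
Denominator: √[(133035 − 108241)(162405 − 152881)] = √[24794 × 9524] = 15366.7842
r = -3134 / 15366.7842 ≈ -0.204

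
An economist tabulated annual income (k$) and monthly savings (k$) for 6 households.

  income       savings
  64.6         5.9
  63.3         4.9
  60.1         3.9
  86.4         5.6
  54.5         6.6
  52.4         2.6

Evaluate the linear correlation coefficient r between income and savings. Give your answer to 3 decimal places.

n = 6, Σx = 381.3, Σy = 29.5, Σx² = 24973.03, Σy² = 155.71, Σxy = 1905.48
nΣxy − ΣxΣy = 11432.88 − 11248.35 = 184.53
nΣx² − (Σx)² = 149838.18 − 145389.69 = 4448.49; nΣy² − (Σy)² = 934.26 − 870.25 = 64.01
r = 184.53 / √(4448.49 × 64.01) = 184.53 / 533.6177 ≈ 0.346

0.346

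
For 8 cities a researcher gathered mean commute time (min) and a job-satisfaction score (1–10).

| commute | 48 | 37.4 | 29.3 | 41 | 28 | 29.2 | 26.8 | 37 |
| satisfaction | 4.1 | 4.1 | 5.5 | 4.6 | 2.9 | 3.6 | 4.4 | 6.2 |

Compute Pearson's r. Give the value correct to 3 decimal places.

n = 8, Σx = 276.7, Σy = 35.4, Σx² = 9966.13, Σy² = 164.2, Σxy = 1233.53
nΣxy − ΣxΣy = 9868.24 − 9795.18 = 73.06
nΣx² − (Σx)² = 79729.04 − 76562.89 = 3166.15; nΣy² − (Σy)² = 1313.6 − 1253.16 = 60.44
r = 73.06 / √(3166.15 × 60.44) = 73.06 / 437.4495 ≈ 0.167

0.167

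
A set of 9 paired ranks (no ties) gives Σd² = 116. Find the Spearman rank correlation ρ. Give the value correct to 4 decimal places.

0.0333

ρ = 1 − 6Σd² / [n(n²−1)] = 1 − 6×116 / (9×80)
  = 1 − 696/720 = 1 − 0.96667 ≈ 0.0333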